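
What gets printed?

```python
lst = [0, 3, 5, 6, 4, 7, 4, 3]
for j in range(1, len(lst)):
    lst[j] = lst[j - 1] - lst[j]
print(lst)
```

[0, -3, -8, -14, -18, -25, -29, -32]

j=1: lst[1] = 0-3 = -3 → [0, -3, 5, 6, 4, 7, 4, 3]
j=2: lst[2] = (-3)-5 = -8 → [0, -3, -8, 6, 4, 7, 4, 3]
j=3: lst[3] = (-8)-6 = -14 → [0, -3, -8, -14, 4, 7, 4, 3]
j=4: lst[4] = (-14)-4 = -18 → [0, -3, -8, -14, -18, 7, 4, 3]
j=5: lst[5] = (-18)-7 = -25 → [0, -3, -8, -14, -18, -25, 4, 3]
j=6: lst[6] = (-25)-4 = -29 → [0, -3, -8, -14, -18, -25, -29, 3]
j=7: lst[7] = (-29)-3 = -32 → [0, -3, -8, -14, -18, -25, -29, -32]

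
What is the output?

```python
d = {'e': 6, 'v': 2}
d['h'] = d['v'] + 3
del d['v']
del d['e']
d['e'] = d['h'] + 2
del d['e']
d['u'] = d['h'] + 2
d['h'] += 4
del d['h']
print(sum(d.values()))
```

7

d['h'] = d['v']+3 = 5 → {'e': 6, 'v': 2, 'h': 5}
del 'v' → {'e': 6, 'h': 5}
del 'e' → {'h': 5}
d['e'] = d['h']+2 = 7 → {'h': 5, 'e': 7}
del 'e' → {'h': 5}
d['u'] = d['h']+2 = 7 → {'h': 5, 'u': 7}
d['h'] = 5+4 = 9 → {'h': 9, 'u': 7}
del 'h' → {'u': 7}
sum of values = 7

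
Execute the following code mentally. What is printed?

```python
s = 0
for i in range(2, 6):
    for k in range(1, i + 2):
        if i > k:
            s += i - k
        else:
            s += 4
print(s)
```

52

i=2,k=1: 2>1, s = 0+1 = 1
i=2,k=2: not 2>2, s = 1+4 = 5
i=2,k=3: not 2>3, s = 5+4 = 9
i=3,k=1: 3>1, s = 9+2 = 11
i=3,k=2: 3>2, s = 11+1 = 12
i=3,k=3: not 3>3, s = 12+4 = 16
i=3,k=4: not 3>4, s = 16+4 = 20
i=4,k=1: 4>1, s = 20+3 = 23
i=4,k=2: 4>2, s = 23+2 = 25
i=4,k=3: 4>3, s = 25+1 = 26
i=4,k=4: not 4>4, s = 26+4 = 30
i=4,k=5: not 4>5, s = 30+4 = 34
i=5,k=1: 5>1, s = 34+4 = 38
i=5,k=2: 5>2, s = 38+3 = 41
i=5,k=3: 5>3, s = 41+2 = 43
i=5,k=4: 5>4, s = 43+1 = 44
i=5,k=5: not 5>5, s = 44+4 = 48
i=5,k=6: not 5>6, s = 48+4 = 52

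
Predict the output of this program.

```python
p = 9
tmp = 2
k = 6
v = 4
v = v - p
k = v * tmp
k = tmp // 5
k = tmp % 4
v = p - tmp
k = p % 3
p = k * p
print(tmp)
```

v = 4-9 = -5
k = (-5)*2 = -10
k = 2//5 = 0
k = 2%4 = 2
v = 9-2 = 7
k = 9%3 = 0
p = 0*9 = 0

2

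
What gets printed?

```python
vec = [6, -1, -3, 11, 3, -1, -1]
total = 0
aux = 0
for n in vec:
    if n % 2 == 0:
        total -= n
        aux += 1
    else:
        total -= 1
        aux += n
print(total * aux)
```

n=6: even, total = 0-6 = -6; aux=1
n=-1: not even, total = (-6)-1 = -7; aux=0
n=-3: not even, total = (-7)-1 = -8; aux=-3
n=11: not even, total = (-8)-1 = -9; aux=8
n=3: not even, total = (-9)-1 = -10; aux=11
n=-1: not even, total = (-10)-1 = -11; aux=10
n=-1: not even, total = (-11)-1 = -12; aux=9
total*aux = (-12)*9 = -108

-108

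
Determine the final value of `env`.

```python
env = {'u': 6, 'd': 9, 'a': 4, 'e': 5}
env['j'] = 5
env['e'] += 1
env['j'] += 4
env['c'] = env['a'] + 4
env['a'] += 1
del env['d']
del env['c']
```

{'u': 6, 'a': 5, 'e': 6, 'j': 9}

env['j'] = 5 → {'u': 6, 'd': 9, 'a': 4, 'e': 5, 'j': 5}
env['e'] = 5+1 = 6 → {'u': 6, 'd': 9, 'a': 4, 'e': 6, 'j': 5}
env['j'] = 5+4 = 9 → {'u': 6, 'd': 9, 'a': 4, 'e': 6, 'j': 9}
env['c'] = env['a']+4 = 8 → {'u': 6, 'd': 9, 'a': 4, 'e': 6, 'j': 9, 'c': 8}
env['a'] = 4+1 = 5 → {'u': 6, 'd': 9, 'a': 5, 'e': 6, 'j': 9, 'c': 8}
del 'd' → {'u': 6, 'a': 5, 'e': 6, 'j': 9, 'c': 8}
del 'c' → {'u': 6, 'a': 5, 'e': 6, 'j': 9}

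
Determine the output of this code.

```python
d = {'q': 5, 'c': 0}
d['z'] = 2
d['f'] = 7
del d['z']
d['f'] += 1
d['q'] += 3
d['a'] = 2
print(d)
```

d['z'] = 2 → {'q': 5, 'c': 0, 'z': 2}
d['f'] = 7 → {'q': 5, 'c': 0, 'z': 2, 'f': 7}
del 'z' → {'q': 5, 'c': 0, 'f': 7}
d['f'] = 7+1 = 8 → {'q': 5, 'c': 0, 'f': 8}
d['q'] = 5+3 = 8 → {'q': 8, 'c': 0, 'f': 8}
d['a'] = 2 → {'q': 8, 'c': 0, 'f': 8, 'a': 2}

{'q': 8, 'c': 0, 'f': 8, 'a': 2}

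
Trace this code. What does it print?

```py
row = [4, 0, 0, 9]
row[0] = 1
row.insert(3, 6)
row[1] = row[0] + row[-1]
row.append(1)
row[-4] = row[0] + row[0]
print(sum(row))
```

row[0] = 1 → [1, 0, 0, 9]
insert 6 at 3 → [1, 0, 0, 6, 9]
row[1] = row[0]+row[-1] = 1+9 = 10 → [1, 10, 0, 6, 9]
append 1 → [1, 10, 0, 6, 9, 1]
row[-4] = row[0]+row[0] = 1+1 = 2 → [1, 10, 2, 6, 9, 1]
sum = 29

29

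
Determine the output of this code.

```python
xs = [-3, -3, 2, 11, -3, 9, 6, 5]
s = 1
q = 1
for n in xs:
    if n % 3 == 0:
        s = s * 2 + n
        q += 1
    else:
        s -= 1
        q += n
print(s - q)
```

-69

n=-3: %3==0, s = 1*2+(-3) = -1; q=2
n=-3: %3==0, s = (-1)*2+(-3) = -5; q=3
n=2: not %3==0, s = (-5)-1 = -6; q=5
n=11: not %3==0, s = (-6)-1 = -7; q=16
n=-3: %3==0, s = (-7)*2+(-3) = -17; q=17
n=9: %3==0, s = (-17)*2+9 = -25; q=18
n=6: %3==0, s = (-25)*2+6 = -44; q=19
n=5: not %3==0, s = (-44)-1 = -45; q=24
s-q = (-45)-24 = -69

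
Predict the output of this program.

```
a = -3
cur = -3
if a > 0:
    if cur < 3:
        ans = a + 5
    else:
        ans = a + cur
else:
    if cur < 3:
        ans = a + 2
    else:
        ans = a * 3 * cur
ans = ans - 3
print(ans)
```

a=-3, cur=-3
a > 0 is False; cur < 3 is True
→ ans = a + 2 = -1
ans = (-1)-3 = -4

-4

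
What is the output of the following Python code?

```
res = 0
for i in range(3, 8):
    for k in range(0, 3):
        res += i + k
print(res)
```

90

i=3,k=0: res = 0+3 = 3
i=3,k=1: res = 3+4 = 7
i=3,k=2: res = 7+5 = 12
i=4,k=0: res = 12+4 = 16
i=4,k=1: res = 16+5 = 21
i=4,k=2: res = 21+6 = 27
i=5,k=0: res = 27+5 = 32
i=5,k=1: res = 32+6 = 38
i=5,k=2: res = 38+7 = 45
i=6,k=0: res = 45+6 = 51
i=6,k=1: res = 51+7 = 58
i=6,k=2: res = 58+8 = 66
i=7,k=0: res = 66+7 = 73
i=7,k=1: res = 73+8 = 81
i=7,k=2: res = 81+9 = 90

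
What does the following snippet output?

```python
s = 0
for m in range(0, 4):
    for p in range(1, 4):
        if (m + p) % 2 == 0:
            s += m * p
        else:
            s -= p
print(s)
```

8

m=0,p=1: odd sum, s = 0-1 = -1
m=0,p=2: even sum, s = (-1)+0 = -1
m=0,p=3: odd sum, s = (-1)-3 = -4
m=1,p=1: even sum, s = (-4)+1 = -3
m=1,p=2: odd sum, s = (-3)-2 = -5
m=1,p=3: even sum, s = (-5)+3 = -2
m=2,p=1: odd sum, s = (-2)-1 = -3
m=2,p=2: even sum, s = (-3)+4 = 1
m=2,p=3: odd sum, s = 1-3 = -2
m=3,p=1: even sum, s = (-2)+3 = 1
m=3,p=2: odd sum, s = 1-2 = -1
m=3,p=3: even sum, s = (-1)+9 = 8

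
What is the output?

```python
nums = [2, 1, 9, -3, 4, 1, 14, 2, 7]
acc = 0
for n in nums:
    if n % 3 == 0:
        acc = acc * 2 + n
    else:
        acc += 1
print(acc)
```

28

n=2: not %3==0, acc = 0+1 = 1
n=1: not %3==0, acc = 1+1 = 2
n=9: %3==0, acc = 2*2+9 = 13
n=-3: %3==0, acc = 13*2+(-3) = 23
n=4: not %3==0, acc = 23+1 = 24
n=1: not %3==0, acc = 24+1 = 25
n=14: not %3==0, acc = 25+1 = 26
n=2: not %3==0, acc = 26+1 = 27
n=7: not %3==0, acc = 27+1 = 28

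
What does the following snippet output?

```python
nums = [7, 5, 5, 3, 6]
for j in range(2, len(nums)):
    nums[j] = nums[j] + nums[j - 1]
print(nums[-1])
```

19

j=2: nums[2] = 5+5 = 10 → [7, 5, 10, 3, 6]
j=3: nums[3] = 3+10 = 13 → [7, 5, 10, 13, 6]
j=4: nums[4] = 6+13 = 19 → [7, 5, 10, 13, 19]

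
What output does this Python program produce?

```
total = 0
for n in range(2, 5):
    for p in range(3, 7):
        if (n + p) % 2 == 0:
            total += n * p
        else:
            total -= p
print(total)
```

58

n=2,p=3: odd sum, total = 0-3 = -3
n=2,p=4: even sum, total = (-3)+8 = 5
n=2,p=5: odd sum, total = 5-5 = 0
n=2,p=6: even sum, total = 0+12 = 12
n=3,p=3: even sum, total = 12+9 = 21
n=3,p=4: odd sum, total = 21-4 = 17
n=3,p=5: even sum, total = 17+15 = 32
n=3,p=6: odd sum, total = 32-6 = 26
n=4,p=3: odd sum, total = 26-3 = 23
n=4,p=4: even sum, total = 23+16 = 39
n=4,p=5: odd sum, total = 39-5 = 34
n=4,p=6: even sum, total = 34+24 = 58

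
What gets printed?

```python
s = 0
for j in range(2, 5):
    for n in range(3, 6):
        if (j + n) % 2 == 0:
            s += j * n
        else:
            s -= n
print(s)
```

j=2,n=3: odd sum, s = 0-3 = -3
j=2,n=4: even sum, s = (-3)+8 = 5
j=2,n=5: odd sum, s = 5-5 = 0
j=3,n=3: even sum, s = 0+9 = 9
j=3,n=4: odd sum, s = 9-4 = 5
j=3,n=5: even sum, s = 5+15 = 20
j=4,n=3: odd sum, s = 20-3 = 17
j=4,n=4: even sum, s = 17+16 = 33
j=4,n=5: odd sum, s = 33-5 = 28

28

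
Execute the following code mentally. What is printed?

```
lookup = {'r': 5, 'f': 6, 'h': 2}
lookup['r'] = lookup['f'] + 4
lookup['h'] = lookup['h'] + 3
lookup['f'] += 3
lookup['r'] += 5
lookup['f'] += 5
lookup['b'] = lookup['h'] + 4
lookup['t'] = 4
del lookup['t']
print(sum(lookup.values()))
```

43

lookup['r'] = lookup['f']+4 = 10 → {'r': 10, 'f': 6, 'h': 2}
lookup['h'] = lookup['h']+3 = 5 → {'r': 10, 'f': 6, 'h': 5}
lookup['f'] = 6+3 = 9 → {'r': 10, 'f': 9, 'h': 5}
lookup['r'] = 10+5 = 15 → {'r': 15, 'f': 9, 'h': 5}
lookup['f'] = 9+5 = 14 → {'r': 15, 'f': 14, 'h': 5}
lookup['b'] = lookup['h']+4 = 9 → {'r': 15, 'f': 14, 'h': 5, 'b': 9}
lookup['t'] = 4 → {'r': 15, 'f': 14, 'h': 5, 'b': 9, 't': 4}
del 't' → {'r': 15, 'f': 14, 'h': 5, 'b': 9}
sum of values = 43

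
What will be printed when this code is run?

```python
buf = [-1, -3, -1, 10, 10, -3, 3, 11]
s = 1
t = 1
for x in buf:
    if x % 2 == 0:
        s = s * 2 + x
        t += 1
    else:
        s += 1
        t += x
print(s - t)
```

x=-1: not even, s = 1+1 = 2; t=0
x=-3: not even, s = 2+1 = 3; t=-3
x=-1: not even, s = 3+1 = 4; t=-4
x=10: even, s = 4*2+10 = 18; t=-3
x=10: even, s = 18*2+10 = 46; t=-2
x=-3: not even, s = 46+1 = 47; t=-5
x=3: not even, s = 47+1 = 48; t=-2
x=11: not even, s = 48+1 = 49; t=9
s-t = 49-9 = 40

40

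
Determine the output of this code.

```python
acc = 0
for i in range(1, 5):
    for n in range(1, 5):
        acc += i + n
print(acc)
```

80

i=1,n=1: acc = 0+2 = 2
i=1,n=2: acc = 2+3 = 5
i=1,n=3: acc = 5+4 = 9
i=1,n=4: acc = 9+5 = 14
i=2,n=1: acc = 14+3 = 17
i=2,n=2: acc = 17+4 = 21
i=2,n=3: acc = 21+5 = 26
i=2,n=4: acc = 26+6 = 32
i=3,n=1: acc = 32+4 = 36
i=3,n=2: acc = 36+5 = 41
i=3,n=3: acc = 41+6 = 47
i=3,n=4: acc = 47+7 = 54
i=4,n=1: acc = 54+5 = 59
i=4,n=2: acc = 59+6 = 65
i=4,n=3: acc = 65+7 = 72
i=4,n=4: acc = 72+8 = 80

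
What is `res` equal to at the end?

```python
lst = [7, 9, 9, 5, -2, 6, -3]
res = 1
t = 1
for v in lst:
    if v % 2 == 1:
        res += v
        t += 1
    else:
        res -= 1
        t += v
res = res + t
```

v=7: odd, res = 1+7 = 8; t=2
v=9: odd, res = 8+9 = 17; t=3
v=9: odd, res = 17+9 = 26; t=4
v=5: odd, res = 26+5 = 31; t=5
v=-2: not odd, res = 31-1 = 30; t=3
v=6: not odd, res = 30-1 = 29; t=9
v=-3: odd, res = 29+(-3) = 26; t=10
res+t = 26+10 = 36

36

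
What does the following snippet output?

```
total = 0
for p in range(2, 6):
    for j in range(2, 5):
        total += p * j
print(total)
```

p=2,j=2: total = 0+4 = 4
p=2,j=3: total = 4+6 = 10
p=2,j=4: total = 10+8 = 18
p=3,j=2: total = 18+6 = 24
p=3,j=3: total = 24+9 = 33
p=3,j=4: total = 33+12 = 45
p=4,j=2: total = 45+8 = 53
p=4,j=3: total = 53+12 = 65
p=4,j=4: total = 65+16 = 81
p=5,j=2: total = 81+10 = 91
p=5,j=3: total = 91+15 = 106
p=5,j=4: total = 106+20 = 126

126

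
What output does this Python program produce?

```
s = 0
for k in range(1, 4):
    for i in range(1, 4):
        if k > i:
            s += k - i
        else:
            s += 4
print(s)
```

k=1,i=1: not 1>1, s = 0+4 = 4
k=1,i=2: not 1>2, s = 4+4 = 8
k=1,i=3: not 1>3, s = 8+4 = 12
k=2,i=1: 2>1, s = 12+1 = 13
k=2,i=2: not 2>2, s = 13+4 = 17
k=2,i=3: not 2>3, s = 17+4 = 21
k=3,i=1: 3>1, s = 21+2 = 23
k=3,i=2: 3>2, s = 23+1 = 24
k=3,i=3: not 3>3, s = 24+4 = 28

28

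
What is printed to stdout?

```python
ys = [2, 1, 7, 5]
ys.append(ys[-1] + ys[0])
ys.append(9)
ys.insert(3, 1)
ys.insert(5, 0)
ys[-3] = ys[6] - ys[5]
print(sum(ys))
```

append ys[-1]+ys[0] = 5+2 = 7 → [2, 1, 7, 5, 7]
append 9 → [2, 1, 7, 5, 7, 9]
insert 1 at 3 → [2, 1, 7, 1, 5, 7, 9]
insert 0 at 5 → [2, 1, 7, 1, 5, 0, 7, 9]
ys[-3] = ys[6]-ys[5] = 7-0 = 7 → [2, 1, 7, 1, 5, 7, 7, 9]
sum = 39

39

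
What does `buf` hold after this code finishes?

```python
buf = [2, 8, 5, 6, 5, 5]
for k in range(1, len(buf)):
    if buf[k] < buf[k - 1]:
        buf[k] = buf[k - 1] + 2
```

k=1: 8>=2, unchanged → [2, 8, 5, 6, 5, 5]
k=2: 5<8, buf[2] = 8+2 = 10 → [2, 8, 10, 6, 5, 5]
k=3: 6<10, buf[3] = 10+2 = 12 → [2, 8, 10, 12, 5, 5]
k=4: 5<12, buf[4] = 12+2 = 14 → [2, 8, 10, 12, 14, 5]
k=5: 5<14, buf[5] = 14+2 = 16 → [2, 8, 10, 12, 14, 16]

[2, 8, 10, 12, 14, 16]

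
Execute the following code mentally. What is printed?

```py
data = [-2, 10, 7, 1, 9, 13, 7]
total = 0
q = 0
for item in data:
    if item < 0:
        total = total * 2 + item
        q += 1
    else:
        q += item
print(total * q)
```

-96

item=-2: <0, total = 0*2+(-2) = -2; q=1
item=10: not <0; q=11
item=7: not <0; q=18
item=1: not <0; q=19
item=9: not <0; q=28
item=13: not <0; q=41
item=7: not <0; q=48
total*q = (-2)*48 = -96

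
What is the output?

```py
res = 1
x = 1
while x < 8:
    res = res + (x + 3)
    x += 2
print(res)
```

29

x=1: res = 1+4 = 5
x=3: res = 5+6 = 11
x=5: res = 11+8 = 19
x=7: res = 19+10 = 29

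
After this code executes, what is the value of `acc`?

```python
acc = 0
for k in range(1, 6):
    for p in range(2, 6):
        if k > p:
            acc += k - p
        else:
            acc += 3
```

k=1,p=2: not 1>2, acc = 0+3 = 3
k=1,p=3: not 1>3, acc = 3+3 = 6
k=1,p=4: not 1>4, acc = 6+3 = 9
k=1,p=5: not 1>5, acc = 9+3 = 12
k=2,p=2: not 2>2, acc = 12+3 = 15
k=2,p=3: not 2>3, acc = 15+3 = 18
k=2,p=4: not 2>4, acc = 18+3 = 21
k=2,p=5: not 2>5, acc = 21+3 = 24
k=3,p=2: 3>2, acc = 24+1 = 25
k=3,p=3: not 3>3, acc = 25+3 = 28
k=3,p=4: not 3>4, acc = 28+3 = 31
k=3,p=5: not 3>5, acc = 31+3 = 34
k=4,p=2: 4>2, acc = 34+2 = 36
k=4,p=3: 4>3, acc = 36+1 = 37
k=4,p=4: not 4>4, acc = 37+3 = 40
k=4,p=5: not 4>5, acc = 40+3 = 43
k=5,p=2: 5>2, acc = 43+3 = 46
k=5,p=3: 5>3, acc = 46+2 = 48
k=5,p=4: 5>4, acc = 48+1 = 49
k=5,p=5: not 5>5, acc = 49+3 = 52

52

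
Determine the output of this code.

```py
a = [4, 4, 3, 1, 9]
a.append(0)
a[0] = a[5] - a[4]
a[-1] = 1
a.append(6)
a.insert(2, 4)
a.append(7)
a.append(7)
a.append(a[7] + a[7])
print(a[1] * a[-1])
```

append 0 → [4, 4, 3, 1, 9, 0]
a[0] = a[5]-a[4] = 0-9 = -9 → [-9, 4, 3, 1, 9, 0]
a[-1] = 1 → [-9, 4, 3, 1, 9, 1]
append 6 → [-9, 4, 3, 1, 9, 1, 6]
insert 4 at 2 → [-9, 4, 4, 3, 1, 9, 1, 6]
append 7 → [-9, 4, 4, 3, 1, 9, 1, 6, 7]
append 7 → [-9, 4, 4, 3, 1, 9, 1, 6, 7, 7]
append a[7]+a[7] = 6+6 = 12 → [-9, 4, 4, 3, 1, 9, 1, 6, 7, 7, 12]
a[1]*a[-1] = 4*12 = 48

48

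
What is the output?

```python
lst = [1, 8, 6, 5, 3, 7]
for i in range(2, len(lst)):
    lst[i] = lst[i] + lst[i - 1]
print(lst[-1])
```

i=2: lst[2] = 6+8 = 14 → [1, 8, 14, 5, 3, 7]
i=3: lst[3] = 5+14 = 19 → [1, 8, 14, 19, 3, 7]
i=4: lst[4] = 3+19 = 22 → [1, 8, 14, 19, 22, 7]
i=5: lst[5] = 7+22 = 29 → [1, 8, 14, 19, 22, 29]

29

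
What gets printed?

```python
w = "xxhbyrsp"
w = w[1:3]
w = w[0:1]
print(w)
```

x

slice [1:3] → 'xh'
slice [0:1] → 'x'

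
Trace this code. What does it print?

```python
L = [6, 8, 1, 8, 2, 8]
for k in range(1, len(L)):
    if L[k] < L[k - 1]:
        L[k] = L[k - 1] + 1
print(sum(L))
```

56

k=1: 8>=6, unchanged → [6, 8, 1, 8, 2, 8]
k=2: 1<8, L[2] = 8+1 = 9 → [6, 8, 9, 8, 2, 8]
k=3: 8<9, L[3] = 9+1 = 10 → [6, 8, 9, 10, 2, 8]
k=4: 2<10, L[4] = 10+1 = 11 → [6, 8, 9, 10, 11, 8]
k=5: 8<11, L[5] = 11+1 = 12 → [6, 8, 9, 10, 11, 12]
sum = 56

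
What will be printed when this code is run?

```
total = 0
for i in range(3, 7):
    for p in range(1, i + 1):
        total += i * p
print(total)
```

259

i=3,p=1: total = 0+3 = 3
i=3,p=2: total = 3+6 = 9
i=3,p=3: total = 9+9 = 18
i=4,p=1: total = 18+4 = 22
i=4,p=2: total = 22+8 = 30
i=4,p=3: total = 30+12 = 42
i=4,p=4: total = 42+16 = 58
i=5,p=1: total = 58+5 = 63
i=5,p=2: total = 63+10 = 73
i=5,p=3: total = 73+15 = 88
i=5,p=4: total = 88+20 = 108
i=5,p=5: total = 108+25 = 133
i=6,p=1: total = 133+6 = 139
i=6,p=2: total = 139+12 = 151
i=6,p=3: total = 151+18 = 169
i=6,p=4: total = 169+24 = 193
i=6,p=5: total = 193+30 = 223
i=6,p=6: total = 223+36 = 259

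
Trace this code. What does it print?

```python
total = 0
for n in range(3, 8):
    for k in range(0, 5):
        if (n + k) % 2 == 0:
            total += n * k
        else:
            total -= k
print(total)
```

94

n=3,k=0: odd sum, total = 0-0 = 0
n=3,k=1: even sum, total = 0+3 = 3
n=3,k=2: odd sum, total = 3-2 = 1
n=3,k=3: even sum, total = 1+9 = 10
n=3,k=4: odd sum, total = 10-4 = 6
n=4,k=0: even sum, total = 6+0 = 6
n=4,k=1: odd sum, total = 6-1 = 5
n=4,k=2: even sum, total = 5+8 = 13
n=4,k=3: odd sum, total = 13-3 = 10
n=4,k=4: even sum, total = 10+16 = 26
n=5,k=0: odd sum, total = 26-0 = 26
n=5,k=1: even sum, total = 26+5 = 31
n=5,k=2: odd sum, total = 31-2 = 29
n=5,k=3: even sum, total = 29+15 = 44
n=5,k=4: odd sum, total = 44-4 = 40
n=6,k=0: even sum, total = 40+0 = 40
n=6,k=1: odd sum, total = 40-1 = 39
n=6,k=2: even sum, total = 39+12 = 51
n=6,k=3: odd sum, total = 51-3 = 48
n=6,k=4: even sum, total = 48+24 = 72
n=7,k=0: odd sum, total = 72-0 = 72
n=7,k=1: even sum, total = 72+7 = 79
n=7,k=2: odd sum, total = 79-2 = 77
n=7,k=3: even sum, total = 77+21 = 98
n=7,k=4: odd sum, total = 98-4 = 94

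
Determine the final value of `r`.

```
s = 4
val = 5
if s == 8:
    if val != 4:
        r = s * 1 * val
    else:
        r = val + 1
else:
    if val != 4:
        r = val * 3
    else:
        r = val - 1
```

15

s=4, val=5
s == 8 is False; val != 4 is True
→ r = val * 3 = 15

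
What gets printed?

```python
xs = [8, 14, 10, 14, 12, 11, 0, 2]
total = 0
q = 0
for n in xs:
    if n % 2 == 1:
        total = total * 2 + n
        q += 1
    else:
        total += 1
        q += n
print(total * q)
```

n=8: not odd, total = 0+1 = 1; q=8
n=14: not odd, total = 1+1 = 2; q=22
n=10: not odd, total = 2+1 = 3; q=32
n=14: not odd, total = 3+1 = 4; q=46
n=12: not odd, total = 4+1 = 5; q=58
n=11: odd, total = 5*2+11 = 21; q=59
n=0: not odd, total = 21+1 = 22; q=59
n=2: not odd, total = 22+1 = 23; q=61
total*q = 23*61 = 1403

1403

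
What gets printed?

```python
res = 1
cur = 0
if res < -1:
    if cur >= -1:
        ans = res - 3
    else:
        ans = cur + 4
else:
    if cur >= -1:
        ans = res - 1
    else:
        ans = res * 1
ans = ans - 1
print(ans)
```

-1

res=1, cur=0
res < -1 is False; cur >= -1 is True
→ ans = res - 1 = 0
ans = 0-1 = -1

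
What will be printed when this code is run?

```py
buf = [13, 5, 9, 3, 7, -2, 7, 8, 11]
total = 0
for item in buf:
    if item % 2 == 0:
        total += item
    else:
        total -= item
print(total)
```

-49

item=13: not even, total = 0-13 = -13
item=5: not even, total = (-13)-5 = -18
item=9: not even, total = (-18)-9 = -27
item=3: not even, total = (-27)-3 = -30
item=7: not even, total = (-30)-7 = -37
item=-2: even, total = (-37)+(-2) = -39
item=7: not even, total = (-39)-7 = -46
item=8: even, total = (-46)+8 = -38
item=11: not even, total = (-38)-11 = -49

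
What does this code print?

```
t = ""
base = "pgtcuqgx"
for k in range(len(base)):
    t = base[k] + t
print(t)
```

k=0: prepend 'p' → 'p'
k=1: prepend 'g' → 'gp'
k=2: prepend 't' → 'tgp'
k=3: prepend 'c' → 'ctgp'
k=4: prepend 'u' → 'uctgp'
k=5: prepend 'q' → 'quctgp'
k=6: prepend 'g' → 'gquctgp'
k=7: prepend 'x' → 'xgquctgp'

xgquctgp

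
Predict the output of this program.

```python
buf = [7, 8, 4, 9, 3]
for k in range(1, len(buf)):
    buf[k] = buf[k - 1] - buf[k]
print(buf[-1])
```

-17

k=1: buf[1] = 7-8 = -1 → [7, -1, 4, 9, 3]
k=2: buf[2] = (-1)-4 = -5 → [7, -1, -5, 9, 3]
k=3: buf[3] = (-5)-9 = -14 → [7, -1, -5, -14, 3]
k=4: buf[4] = (-14)-3 = -17 → [7, -1, -5, -14, -17]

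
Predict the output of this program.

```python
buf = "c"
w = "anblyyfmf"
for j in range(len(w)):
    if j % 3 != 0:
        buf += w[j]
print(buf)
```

j=0: skip
j=1: add 'n' → 'cn'
j=2: add 'b' → 'cnb'
j=3: skip
j=4: add 'y' → 'cnby'
j=5: add 'y' → 'cnbyy'
j=6: skip
j=7: add 'm' → 'cnbyym'
j=8: add 'f' → 'cnbyymf'

cnbyymf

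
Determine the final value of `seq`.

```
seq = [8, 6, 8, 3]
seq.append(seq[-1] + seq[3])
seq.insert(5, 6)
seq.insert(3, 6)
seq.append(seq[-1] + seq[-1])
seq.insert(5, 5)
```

append seq[-1]+seq[3] = 3+3 = 6 → [8, 6, 8, 3, 6]
insert 6 at 5 → [8, 6, 8, 3, 6, 6]
insert 6 at 3 → [8, 6, 8, 6, 3, 6, 6]
append seq[-1]+seq[-1] = 6+6 = 12 → [8, 6, 8, 6, 3, 6, 6, 12]
insert 5 at 5 → [8, 6, 8, 6, 3, 5, 6, 6, 12]

[8, 6, 8, 6, 3, 5, 6, 6, 12]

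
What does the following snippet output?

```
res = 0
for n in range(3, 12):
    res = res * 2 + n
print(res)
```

n=3: res = 0*2+3 = 3
n=4: res = 3*2+4 = 10
n=5: res = 10*2+5 = 25
n=6: res = 25*2+6 = 56
n=7: res = 56*2+7 = 119
n=8: res = 119*2+8 = 246
n=9: res = 246*2+9 = 501
n=10: res = 501*2+10 = 1012
n=11: res = 1012*2+11 = 2035

2035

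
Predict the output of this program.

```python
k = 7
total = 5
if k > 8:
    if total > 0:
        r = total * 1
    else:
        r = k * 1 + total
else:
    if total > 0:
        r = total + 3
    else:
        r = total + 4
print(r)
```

8

k=7, total=5
k > 8 is False; total > 0 is True
→ r = total + 3 = 8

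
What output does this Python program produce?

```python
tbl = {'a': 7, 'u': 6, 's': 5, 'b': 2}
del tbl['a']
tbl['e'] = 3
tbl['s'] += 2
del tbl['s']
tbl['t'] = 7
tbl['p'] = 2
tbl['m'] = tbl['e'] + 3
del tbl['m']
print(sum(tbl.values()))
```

del 'a' → {'u': 6, 's': 5, 'b': 2}
tbl['e'] = 3 → {'u': 6, 's': 5, 'b': 2, 'e': 3}
tbl['s'] = 5+2 = 7 → {'u': 6, 's': 7, 'b': 2, 'e': 3}
del 's' → {'u': 6, 'b': 2, 'e': 3}
tbl['t'] = 7 → {'u': 6, 'b': 2, 'e': 3, 't': 7}
tbl['p'] = 2 → {'u': 6, 'b': 2, 'e': 3, 't': 7, 'p': 2}
tbl['m'] = tbl['e']+3 = 6 → {'u': 6, 'b': 2, 'e': 3, 't': 7, 'p': 2, 'm': 6}
del 'm' → {'u': 6, 'b': 2, 'e': 3, 't': 7, 'p': 2}
sum of values = 20

20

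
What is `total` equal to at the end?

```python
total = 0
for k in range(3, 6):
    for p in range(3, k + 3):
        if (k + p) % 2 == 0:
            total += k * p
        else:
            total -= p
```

117

k=3,p=3: even sum, total = 0+9 = 9
k=3,p=4: odd sum, total = 9-4 = 5
k=3,p=5: even sum, total = 5+15 = 20
k=4,p=3: odd sum, total = 20-3 = 17
k=4,p=4: even sum, total = 17+16 = 33
k=4,p=5: odd sum, total = 33-5 = 28
k=4,p=6: even sum, total = 28+24 = 52
k=5,p=3: even sum, total = 52+15 = 67
k=5,p=4: odd sum, total = 67-4 = 63
k=5,p=5: even sum, total = 63+25 = 88
k=5,p=6: odd sum, total = 88-6 = 82
k=5,p=7: even sum, total = 82+35 = 117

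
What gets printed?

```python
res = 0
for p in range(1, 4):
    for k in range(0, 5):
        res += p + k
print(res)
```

60

p=1,k=0: res = 0+1 = 1
p=1,k=1: res = 1+2 = 3
p=1,k=2: res = 3+3 = 6
p=1,k=3: res = 6+4 = 10
p=1,k=4: res = 10+5 = 15
p=2,k=0: res = 15+2 = 17
p=2,k=1: res = 17+3 = 20
p=2,k=2: res = 20+4 = 24
p=2,k=3: res = 24+5 = 29
p=2,k=4: res = 29+6 = 35
p=3,k=0: res = 35+3 = 38
p=3,k=1: res = 38+4 = 42
p=3,k=2: res = 42+5 = 47
p=3,k=3: res = 47+6 = 53
p=3,k=4: res = 53+7 = 60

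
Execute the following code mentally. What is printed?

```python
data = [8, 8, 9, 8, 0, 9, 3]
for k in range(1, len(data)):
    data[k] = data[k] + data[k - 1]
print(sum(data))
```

202

k=1: data[1] = 8+8 = 16 → [8, 16, 9, 8, 0, 9, 3]
k=2: data[2] = 9+16 = 25 → [8, 16, 25, 8, 0, 9, 3]
k=3: data[3] = 8+25 = 33 → [8, 16, 25, 33, 0, 9, 3]
k=4: data[4] = 0+33 = 33 → [8, 16, 25, 33, 33, 9, 3]
k=5: data[5] = 9+33 = 42 → [8, 16, 25, 33, 33, 42, 3]
k=6: data[6] = 3+42 = 45 → [8, 16, 25, 33, 33, 42, 45]
sum = 202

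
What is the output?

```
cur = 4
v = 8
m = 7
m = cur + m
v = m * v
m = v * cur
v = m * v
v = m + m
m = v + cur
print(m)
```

708

m = 4+7 = 11
v = 11*8 = 88
m = 88*4 = 352
v = 352*88 = 30976
v = 352+352 = 704
m = 704+4 = 708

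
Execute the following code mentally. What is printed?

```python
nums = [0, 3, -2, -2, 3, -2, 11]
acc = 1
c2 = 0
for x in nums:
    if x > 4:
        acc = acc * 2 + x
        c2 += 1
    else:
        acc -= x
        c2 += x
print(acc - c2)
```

12

x=0: not >4, acc = 1-0 = 1; c2=0
x=3: not >4, acc = 1-3 = -2; c2=3
x=-2: not >4, acc = (-2)-(-2) = 0; c2=1
x=-2: not >4, acc = 0-(-2) = 2; c2=-1
x=3: not >4, acc = 2-3 = -1; c2=2
x=-2: not >4, acc = (-1)-(-2) = 1; c2=0
x=11: >4, acc = 1*2+11 = 13; c2=1
acc-c2 = 13-1 = 12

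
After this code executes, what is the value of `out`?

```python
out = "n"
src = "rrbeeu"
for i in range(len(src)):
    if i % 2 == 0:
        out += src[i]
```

i=0: add 'r' → 'nr'
i=1: skip
i=2: add 'b' → 'nrb'
i=3: skip
i=4: add 'e' → 'nrbe'
i=5: skip

'nrbe'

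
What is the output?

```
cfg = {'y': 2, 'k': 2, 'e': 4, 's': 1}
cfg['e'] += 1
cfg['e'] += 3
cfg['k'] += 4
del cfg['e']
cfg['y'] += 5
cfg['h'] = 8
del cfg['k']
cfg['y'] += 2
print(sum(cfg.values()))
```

cfg['e'] = 4+1 = 5 → {'y': 2, 'k': 2, 'e': 5, 's': 1}
cfg['e'] = 5+3 = 8 → {'y': 2, 'k': 2, 'e': 8, 's': 1}
cfg['k'] = 2+4 = 6 → {'y': 2, 'k': 6, 'e': 8, 's': 1}
del 'e' → {'y': 2, 'k': 6, 's': 1}
cfg['y'] = 2+5 = 7 → {'y': 7, 'k': 6, 's': 1}
cfg['h'] = 8 → {'y': 7, 'k': 6, 's': 1, 'h': 8}
del 'k' → {'y': 7, 's': 1, 'h': 8}
cfg['y'] = 7+2 = 9 → {'y': 9, 's': 1, 'h': 8}
sum of values = 18

18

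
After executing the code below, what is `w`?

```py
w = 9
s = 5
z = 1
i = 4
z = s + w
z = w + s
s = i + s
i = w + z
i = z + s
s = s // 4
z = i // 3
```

9

z = 5+9 = 14
z = 9+5 = 14
s = 4+5 = 9
i = 9+14 = 23
i = 14+9 = 23
s = 9//4 = 2
z = 23//3 = 7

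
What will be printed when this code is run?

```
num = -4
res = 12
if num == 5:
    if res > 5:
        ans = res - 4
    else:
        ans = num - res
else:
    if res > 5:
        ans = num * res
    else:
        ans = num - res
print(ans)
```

num=-4, res=12
num == 5 is False; res > 5 is True
→ ans = num * res = -48

-48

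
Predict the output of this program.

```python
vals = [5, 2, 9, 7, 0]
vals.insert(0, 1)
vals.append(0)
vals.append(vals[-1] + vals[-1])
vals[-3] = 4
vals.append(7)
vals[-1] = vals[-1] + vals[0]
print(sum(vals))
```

insert 1 at 0 → [1, 5, 2, 9, 7, 0]
append 0 → [1, 5, 2, 9, 7, 0, 0]
append vals[-1]+vals[-1] = 0+0 = 0 → [1, 5, 2, 9, 7, 0, 0, 0]
vals[-3] = 4 → [1, 5, 2, 9, 7, 4, 0, 0]
append 7 → [1, 5, 2, 9, 7, 4, 0, 0, 7]
vals[-1] = vals[-1]+vals[0] = 7+1 = 8 → [1, 5, 2, 9, 7, 4, 0, 0, 8]
sum = 36

36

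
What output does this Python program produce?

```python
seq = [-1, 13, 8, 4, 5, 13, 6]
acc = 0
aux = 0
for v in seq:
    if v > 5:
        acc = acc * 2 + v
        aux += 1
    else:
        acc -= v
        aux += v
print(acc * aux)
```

v=-1: not >5, acc = 0-(-1) = 1; aux=-1
v=13: >5, acc = 1*2+13 = 15; aux=0
v=8: >5, acc = 15*2+8 = 38; aux=1
v=4: not >5, acc = 38-4 = 34; aux=5
v=5: not >5, acc = 34-5 = 29; aux=10
v=13: >5, acc = 29*2+13 = 71; aux=11
v=6: >5, acc = 71*2+6 = 148; aux=12
acc*aux = 148*12 = 1776

1776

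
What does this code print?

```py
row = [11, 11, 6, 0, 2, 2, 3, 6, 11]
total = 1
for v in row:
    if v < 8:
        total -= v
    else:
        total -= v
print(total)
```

v=11: not <8, total = 1-11 = -10
v=11: not <8, total = (-10)-11 = -21
v=6: <8, total = (-21)-6 = -27
v=0: <8, total = (-27)-0 = -27
v=2: <8, total = (-27)-2 = -29
v=2: <8, total = (-29)-2 = -31
v=3: <8, total = (-31)-3 = -34
v=6: <8, total = (-34)-6 = -40
v=11: not <8, total = (-40)-11 = -51

-51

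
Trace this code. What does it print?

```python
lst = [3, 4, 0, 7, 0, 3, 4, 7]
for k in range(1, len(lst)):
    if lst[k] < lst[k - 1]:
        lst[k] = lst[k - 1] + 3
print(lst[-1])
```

19

k=1: 4>=3, unchanged → [3, 4, 0, 7, 0, 3, 4, 7]
k=2: 0<4, lst[2] = 4+3 = 7 → [3, 4, 7, 7, 0, 3, 4, 7]
k=3: 7>=7, unchanged → [3, 4, 7, 7, 0, 3, 4, 7]
k=4: 0<7, lst[4] = 7+3 = 10 → [3, 4, 7, 7, 10, 3, 4, 7]
k=5: 3<10, lst[5] = 10+3 = 13 → [3, 4, 7, 7, 10, 13, 4, 7]
k=6: 4<13, lst[6] = 13+3 = 16 → [3, 4, 7, 7, 10, 13, 16, 7]
k=7: 7<16, lst[7] = 16+3 = 19 → [3, 4, 7, 7, 10, 13, 16, 19]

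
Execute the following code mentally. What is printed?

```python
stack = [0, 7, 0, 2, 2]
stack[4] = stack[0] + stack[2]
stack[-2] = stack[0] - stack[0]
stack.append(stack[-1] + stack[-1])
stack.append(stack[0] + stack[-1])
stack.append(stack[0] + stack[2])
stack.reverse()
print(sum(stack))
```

stack[4] = stack[0]+stack[2] = 0+0 = 0 → [0, 7, 0, 2, 0]
stack[-2] = stack[0]-stack[0] = 0-0 = 0 → [0, 7, 0, 0, 0]
append stack[-1]+stack[-1] = 0+0 = 0 → [0, 7, 0, 0, 0, 0]
append stack[0]+stack[-1] = 0+0 = 0 → [0, 7, 0, 0, 0, 0, 0]
append stack[0]+stack[2] = 0+0 = 0 → [0, 7, 0, 0, 0, 0, 0, 0]
reverse → [0, 0, 0, 0, 0, 0, 7, 0]
sum = 7

7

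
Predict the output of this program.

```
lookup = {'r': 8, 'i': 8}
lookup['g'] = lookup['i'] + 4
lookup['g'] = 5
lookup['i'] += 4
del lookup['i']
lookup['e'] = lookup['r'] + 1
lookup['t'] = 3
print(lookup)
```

lookup['g'] = lookup['i']+4 = 12 → {'r': 8, 'i': 8, 'g': 12}
lookup['g'] = 5 → {'r': 8, 'i': 8, 'g': 5}
lookup['i'] = 8+4 = 12 → {'r': 8, 'i': 12, 'g': 5}
del 'i' → {'r': 8, 'g': 5}
lookup['e'] = lookup['r']+1 = 9 → {'r': 8, 'g': 5, 'e': 9}
lookup['t'] = 3 → {'r': 8, 'g': 5, 'e': 9, 't': 3}

{'r': 8, 'g': 5, 'e': 9, 't': 3}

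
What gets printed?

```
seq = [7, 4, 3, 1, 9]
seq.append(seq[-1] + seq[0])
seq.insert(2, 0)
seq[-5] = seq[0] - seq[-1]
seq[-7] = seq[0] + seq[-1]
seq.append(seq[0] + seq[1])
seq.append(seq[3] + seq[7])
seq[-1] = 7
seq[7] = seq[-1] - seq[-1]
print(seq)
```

[23, 4, -9, 3, 1, 9, 16, 0, 7]

append seq[-1]+seq[0] = 9+7 = 16 → [7, 4, 3, 1, 9, 16]
insert 0 at 2 → [7, 4, 0, 3, 1, 9, 16]
seq[-5] = seq[0]-seq[-1] = 7-16 = -9 → [7, 4, -9, 3, 1, 9, 16]
seq[-7] = seq[0]+seq[-1] = 7+16 = 23 → [23, 4, -9, 3, 1, 9, 16]
append seq[0]+seq[1] = 23+4 = 27 → [23, 4, -9, 3, 1, 9, 16, 27]
append seq[3]+seq[7] = 3+27 = 30 → [23, 4, -9, 3, 1, 9, 16, 27, 30]
seq[-1] = 7 → [23, 4, -9, 3, 1, 9, 16, 27, 7]
seq[7] = seq[-1]-seq[-1] = 7-7 = 0 → [23, 4, -9, 3, 1, 9, 16, 0, 7]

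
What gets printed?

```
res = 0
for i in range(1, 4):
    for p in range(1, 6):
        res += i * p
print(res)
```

i=1,p=1: res = 0+1 = 1
i=1,p=2: res = 1+2 = 3
i=1,p=3: res = 3+3 = 6
i=1,p=4: res = 6+4 = 10
i=1,p=5: res = 10+5 = 15
i=2,p=1: res = 15+2 = 17
i=2,p=2: res = 17+4 = 21
i=2,p=3: res = 21+6 = 27
i=2,p=4: res = 27+8 = 35
i=2,p=5: res = 35+10 = 45
i=3,p=1: res = 45+3 = 48
i=3,p=2: res = 48+6 = 54
i=3,p=3: res = 54+9 = 63
i=3,p=4: res = 63+12 = 75
i=3,p=5: res = 75+15 = 90

90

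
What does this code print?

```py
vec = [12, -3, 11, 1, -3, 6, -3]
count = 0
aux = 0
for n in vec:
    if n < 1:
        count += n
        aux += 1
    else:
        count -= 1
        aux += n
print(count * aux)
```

n=12: not <1, count = 0-1 = -1; aux=12
n=-3: <1, count = (-1)+(-3) = -4; aux=13
n=11: not <1, count = (-4)-1 = -5; aux=24
n=1: not <1, count = (-5)-1 = -6; aux=25
n=-3: <1, count = (-6)+(-3) = -9; aux=26
n=6: not <1, count = (-9)-1 = -10; aux=32
n=-3: <1, count = (-10)+(-3) = -13; aux=33
count*aux = (-13)*33 = -429

-429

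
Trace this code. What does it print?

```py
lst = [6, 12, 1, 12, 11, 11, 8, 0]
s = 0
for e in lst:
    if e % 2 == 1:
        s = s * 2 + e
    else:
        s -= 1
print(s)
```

15

e=6: not odd, s = 0-1 = -1
e=12: not odd, s = (-1)-1 = -2
e=1: odd, s = (-2)*2+1 = -3
e=12: not odd, s = (-3)-1 = -4
e=11: odd, s = (-4)*2+11 = 3
e=11: odd, s = 3*2+11 = 17
e=8: not odd, s = 17-1 = 16
e=0: not odd, s = 16-1 = 15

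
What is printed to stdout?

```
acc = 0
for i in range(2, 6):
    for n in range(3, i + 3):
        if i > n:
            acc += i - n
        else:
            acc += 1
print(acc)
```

i=2,n=3: not 2>3, acc = 0+1 = 1
i=2,n=4: not 2>4, acc = 1+1 = 2
i=3,n=3: not 3>3, acc = 2+1 = 3
i=3,n=4: not 3>4, acc = 3+1 = 4
i=3,n=5: not 3>5, acc = 4+1 = 5
i=4,n=3: 4>3, acc = 5+1 = 6
i=4,n=4: not 4>4, acc = 6+1 = 7
i=4,n=5: not 4>5, acc = 7+1 = 8
i=4,n=6: not 4>6, acc = 8+1 = 9
i=5,n=3: 5>3, acc = 9+2 = 11
i=5,n=4: 5>4, acc = 11+1 = 12
i=5,n=5: not 5>5, acc = 12+1 = 13
i=5,n=6: not 5>6, acc = 13+1 = 14
i=5,n=7: not 5>7, acc = 14+1 = 15

15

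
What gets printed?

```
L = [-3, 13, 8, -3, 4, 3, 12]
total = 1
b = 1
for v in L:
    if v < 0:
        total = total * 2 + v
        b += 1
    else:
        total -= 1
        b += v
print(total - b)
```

-55

v=-3: <0, total = 1*2+(-3) = -1; b=2
v=13: not <0, total = (-1)-1 = -2; b=15
v=8: not <0, total = (-2)-1 = -3; b=23
v=-3: <0, total = (-3)*2+(-3) = -9; b=24
v=4: not <0, total = (-9)-1 = -10; b=28
v=3: not <0, total = (-10)-1 = -11; b=31
v=12: not <0, total = (-11)-1 = -12; b=43
total-b = (-12)-43 = -55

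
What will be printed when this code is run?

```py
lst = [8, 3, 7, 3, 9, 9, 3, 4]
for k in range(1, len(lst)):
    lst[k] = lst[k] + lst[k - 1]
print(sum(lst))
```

k=1: lst[1] = 3+8 = 11 → [8, 11, 7, 3, 9, 9, 3, 4]
k=2: lst[2] = 7+11 = 18 → [8, 11, 18, 3, 9, 9, 3, 4]
k=3: lst[3] = 3+18 = 21 → [8, 11, 18, 21, 9, 9, 3, 4]
k=4: lst[4] = 9+21 = 30 → [8, 11, 18, 21, 30, 9, 3, 4]
k=5: lst[5] = 9+30 = 39 → [8, 11, 18, 21, 30, 39, 3, 4]
k=6: lst[6] = 3+39 = 42 → [8, 11, 18, 21, 30, 39, 42, 4]
k=7: lst[7] = 4+42 = 46 → [8, 11, 18, 21, 30, 39, 42, 46]
sum = 215

215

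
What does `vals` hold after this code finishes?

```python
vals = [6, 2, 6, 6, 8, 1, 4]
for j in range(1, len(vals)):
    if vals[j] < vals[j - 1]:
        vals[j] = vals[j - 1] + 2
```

j=1: 2<6, vals[1] = 6+2 = 8 → [6, 8, 6, 6, 8, 1, 4]
j=2: 6<8, vals[2] = 8+2 = 10 → [6, 8, 10, 6, 8, 1, 4]
j=3: 6<10, vals[3] = 10+2 = 12 → [6, 8, 10, 12, 8, 1, 4]
j=4: 8<12, vals[4] = 12+2 = 14 → [6, 8, 10, 12, 14, 1, 4]
j=5: 1<14, vals[5] = 14+2 = 16 → [6, 8, 10, 12, 14, 16, 4]
j=6: 4<16, vals[6] = 16+2 = 18 → [6, 8, 10, 12, 14, 16, 18]

[6, 8, 10, 12, 14, 16, 18]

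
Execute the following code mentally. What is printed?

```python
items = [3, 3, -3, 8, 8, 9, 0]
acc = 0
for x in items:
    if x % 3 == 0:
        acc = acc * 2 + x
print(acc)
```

78

x=3: %3==0, acc = 0*2+3 = 3
x=3: %3==0, acc = 3*2+3 = 9
x=-3: %3==0, acc = 9*2+(-3) = 15
x=8: not %3==0
x=8: not %3==0
x=9: %3==0, acc = 15*2+9 = 39
x=0: %3==0, acc = 39*2+0 = 78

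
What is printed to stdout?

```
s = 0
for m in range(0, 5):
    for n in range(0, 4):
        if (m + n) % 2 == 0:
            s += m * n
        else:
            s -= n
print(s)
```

m=0,n=0: even sum, s = 0+0 = 0
m=0,n=1: odd sum, s = 0-1 = -1
m=0,n=2: even sum, s = (-1)+0 = -1
m=0,n=3: odd sum, s = (-1)-3 = -4
m=1,n=0: odd sum, s = (-4)-0 = -4
m=1,n=1: even sum, s = (-4)+1 = -3
m=1,n=2: odd sum, s = (-3)-2 = -5
m=1,n=3: even sum, s = (-5)+3 = -2
m=2,n=0: even sum, s = (-2)+0 = -2
m=2,n=1: odd sum, s = (-2)-1 = -3
m=2,n=2: even sum, s = (-3)+4 = 1
m=2,n=3: odd sum, s = 1-3 = -2
m=3,n=0: odd sum, s = (-2)-0 = -2
m=3,n=1: even sum, s = (-2)+3 = 1
m=3,n=2: odd sum, s = 1-2 = -1
m=3,n=3: even sum, s = (-1)+9 = 8
m=4,n=0: even sum, s = 8+0 = 8
m=4,n=1: odd sum, s = 8-1 = 7
m=4,n=2: even sum, s = 7+8 = 15
m=4,n=3: odd sum, s = 15-3 = 12

12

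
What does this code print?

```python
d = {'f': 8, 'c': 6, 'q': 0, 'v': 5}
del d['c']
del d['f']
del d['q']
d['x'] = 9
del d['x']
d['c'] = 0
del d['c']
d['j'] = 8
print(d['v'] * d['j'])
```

40

del 'c' → {'f': 8, 'q': 0, 'v': 5}
del 'f' → {'q': 0, 'v': 5}
del 'q' → {'v': 5}
d['x'] = 9 → {'v': 5, 'x': 9}
del 'x' → {'v': 5}
d['c'] = 0 → {'v': 5, 'c': 0}
del 'c' → {'v': 5}
d['j'] = 8 → {'v': 5, 'j': 8}
d['v']*d['j'] = 5*8 = 40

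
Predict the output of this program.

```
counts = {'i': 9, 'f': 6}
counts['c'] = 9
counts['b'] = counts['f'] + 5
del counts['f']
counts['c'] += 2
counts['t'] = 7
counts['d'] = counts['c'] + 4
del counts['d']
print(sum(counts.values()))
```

counts['c'] = 9 → {'i': 9, 'f': 6, 'c': 9}
counts['b'] = counts['f']+5 = 11 → {'i': 9, 'f': 6, 'c': 9, 'b': 11}
del 'f' → {'i': 9, 'c': 9, 'b': 11}
counts['c'] = 9+2 = 11 → {'i': 9, 'c': 11, 'b': 11}
counts['t'] = 7 → {'i': 9, 'c': 11, 'b': 11, 't': 7}
counts['d'] = counts['c']+4 = 15 → {'i': 9, 'c': 11, 'b': 11, 't': 7, 'd': 15}
del 'd' → {'i': 9, 'c': 11, 'b': 11, 't': 7}
sum of values = 38

38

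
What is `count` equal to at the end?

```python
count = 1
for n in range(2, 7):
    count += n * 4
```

n=2: count = 1+2*4 = 9
n=3: count = 9+3*4 = 21
n=4: count = 21+4*4 = 37
n=5: count = 37+5*4 = 57
n=6: count = 57+6*4 = 81

81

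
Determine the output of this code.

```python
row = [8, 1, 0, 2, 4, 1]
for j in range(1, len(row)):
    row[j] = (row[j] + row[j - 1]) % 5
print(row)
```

j=1: row[1] = (1+8)%5 = 4 → [8, 4, 0, 2, 4, 1]
j=2: row[2] = (0+4)%5 = 4 → [8, 4, 4, 2, 4, 1]
j=3: row[3] = (2+4)%5 = 1 → [8, 4, 4, 1, 4, 1]
j=4: row[4] = (4+1)%5 = 0 → [8, 4, 4, 1, 0, 1]
j=5: row[5] = (1+0)%5 = 1 → [8, 4, 4, 1, 0, 1]

[8, 4, 4, 1, 0, 1]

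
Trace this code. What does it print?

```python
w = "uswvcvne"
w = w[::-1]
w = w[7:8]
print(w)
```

reverse → 'envcvwsu'
slice [7:8] → 'u'

u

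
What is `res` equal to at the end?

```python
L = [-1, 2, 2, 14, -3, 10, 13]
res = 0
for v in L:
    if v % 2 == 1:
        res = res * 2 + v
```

v=-1: odd, res = 0*2+(-1) = -1
v=2: not odd
v=2: not odd
v=14: not odd
v=-3: odd, res = (-1)*2+(-3) = -5
v=10: not odd
v=13: odd, res = (-5)*2+13 = 3

3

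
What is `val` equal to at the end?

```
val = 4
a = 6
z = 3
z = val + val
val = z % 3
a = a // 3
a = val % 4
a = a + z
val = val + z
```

10

z = 4+4 = 8
val = 8%3 = 2
a = 6//3 = 2
a = 2%4 = 2
a = 2+8 = 10
val = 2+8 = 10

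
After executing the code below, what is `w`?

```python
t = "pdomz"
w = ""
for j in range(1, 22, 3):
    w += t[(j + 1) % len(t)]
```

j=1: add t[2]='o' → 'o'
j=4: add t[0]='p' → 'op'
j=7: add t[3]='m' → 'opm'
j=10: add t[1]='d' → 'opmd'
j=13: add t[4]='z' → 'opmdz'
j=16: add t[2]='o' → 'opmdzo'
j=19: add t[0]='p' → 'opmdzop'

'opmdzop'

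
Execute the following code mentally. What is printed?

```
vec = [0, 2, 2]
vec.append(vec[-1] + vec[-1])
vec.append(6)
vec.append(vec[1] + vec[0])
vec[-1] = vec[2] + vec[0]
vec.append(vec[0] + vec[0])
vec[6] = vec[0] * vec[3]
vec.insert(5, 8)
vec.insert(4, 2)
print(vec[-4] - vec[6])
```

append vec[-1]+vec[-1] = 2+2 = 4 → [0, 2, 2, 4]
append 6 → [0, 2, 2, 4, 6]
append vec[1]+vec[0] = 2+0 = 2 → [0, 2, 2, 4, 6, 2]
vec[-1] = vec[2]+vec[0] = 2+0 = 2 → [0, 2, 2, 4, 6, 2]
append vec[0]+vec[0] = 0+0 = 0 → [0, 2, 2, 4, 6, 2, 0]
vec[6] = vec[0]*vec[3] = 0*4 = 0 → [0, 2, 2, 4, 6, 2, 0]
insert 8 at 5 → [0, 2, 2, 4, 6, 8, 2, 0]
insert 2 at 4 → [0, 2, 2, 4, 2, 6, 8, 2, 0]
vec[-4]-vec[6] = 6-8 = -2

-2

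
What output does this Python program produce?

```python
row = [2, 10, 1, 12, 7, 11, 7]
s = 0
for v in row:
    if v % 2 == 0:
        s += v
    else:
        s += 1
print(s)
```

v=2: even, s = 0+2 = 2
v=10: even, s = 2+10 = 12
v=1: not even, s = 12+1 = 13
v=12: even, s = 13+12 = 25
v=7: not even, s = 25+1 = 26
v=11: not even, s = 26+1 = 27
v=7: not even, s = 27+1 = 28

28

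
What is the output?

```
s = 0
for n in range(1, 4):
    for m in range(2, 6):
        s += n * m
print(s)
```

84

n=1,m=2: s = 0+2 = 2
n=1,m=3: s = 2+3 = 5
n=1,m=4: s = 5+4 = 9
n=1,m=5: s = 9+5 = 14
n=2,m=2: s = 14+4 = 18
n=2,m=3: s = 18+6 = 24
n=2,m=4: s = 24+8 = 32
n=2,m=5: s = 32+10 = 42
n=3,m=2: s = 42+6 = 48
n=3,m=3: s = 48+9 = 57
n=3,m=4: s = 57+12 = 69
n=3,m=5: s = 69+15 = 84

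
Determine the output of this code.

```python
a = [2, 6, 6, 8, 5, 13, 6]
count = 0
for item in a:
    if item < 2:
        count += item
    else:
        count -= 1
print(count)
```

item=2: not <2, count = 0-1 = -1
item=6: not <2, count = (-1)-1 = -2
item=6: not <2, count = (-2)-1 = -3
item=8: not <2, count = (-3)-1 = -4
item=5: not <2, count = (-4)-1 = -5
item=13: not <2, count = (-5)-1 = -6
item=6: not <2, count = (-6)-1 = -7

-7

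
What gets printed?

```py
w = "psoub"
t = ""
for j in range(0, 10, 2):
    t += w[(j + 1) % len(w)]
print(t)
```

j=0: add w[1]='s' → 's'
j=2: add w[3]='u' → 'su'
j=4: add w[0]='p' → 'sup'
j=6: add w[2]='o' → 'supo'
j=8: add w[4]='b' → 'supob'

supob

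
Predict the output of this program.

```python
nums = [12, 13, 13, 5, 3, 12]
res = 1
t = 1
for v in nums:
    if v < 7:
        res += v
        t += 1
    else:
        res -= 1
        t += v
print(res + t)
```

v=12: not <7, res = 1-1 = 0; t=13
v=13: not <7, res = 0-1 = -1; t=26
v=13: not <7, res = (-1)-1 = -2; t=39
v=5: <7, res = (-2)+5 = 3; t=40
v=3: <7, res = 3+3 = 6; t=41
v=12: not <7, res = 6-1 = 5; t=53
res+t = 5+53 = 58

58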